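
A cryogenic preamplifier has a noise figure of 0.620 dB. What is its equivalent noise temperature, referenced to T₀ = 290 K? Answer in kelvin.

44.5 K

F = 10^(0.620/10) = 1.15345
T_e = (F − 1)·T₀ = (1.15345 − 1) × 290 = 44.5 K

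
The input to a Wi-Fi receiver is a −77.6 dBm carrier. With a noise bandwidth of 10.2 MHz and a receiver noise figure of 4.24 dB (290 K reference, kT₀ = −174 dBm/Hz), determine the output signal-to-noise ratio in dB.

Noise floor: N = −174 + 10 log₁₀(B) + NF
10 log₁₀(1.02×10⁷) = 70.09 dB
N = −174 + 70.09 + 4.24 = −99.67 dBm
SNR = P_sig − N = −77.6 − (−99.67) = 22.07 dB → 22.1 dB

22.1 dB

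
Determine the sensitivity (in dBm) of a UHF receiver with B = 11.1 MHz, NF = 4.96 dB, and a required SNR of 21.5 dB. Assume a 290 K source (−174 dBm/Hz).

−77.1 dBm

Sensitivity = −174 + 10 log₁₀(B) + NF + SNR_min
= −174 + 70.45 + 4.96 + 21.5
= −77.09 dBm → −77.1 dBm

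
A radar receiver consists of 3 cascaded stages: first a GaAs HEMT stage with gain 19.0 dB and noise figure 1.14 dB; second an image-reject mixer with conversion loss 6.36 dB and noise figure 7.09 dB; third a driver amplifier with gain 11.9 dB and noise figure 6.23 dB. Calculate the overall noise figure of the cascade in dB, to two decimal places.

1.84 dB

Convert to linear (a loss of L dB is a gain of −L dB): F_i = 10^(NF_i/10), G_i = 10^(G_i,dB/10)
  Stage 1: F_1 = 10^(1.14/10) = 1.300, G_1 = 10^(19.0/10) = 79.43
  Stage 2: F_2 = 10^(7.09/10) = 5.117, G_2 = 10^(−6.36/10) = 0.2312
  Stage 3: F_3 = 10^(6.23/10) = 4.198, G_3 = 10^(11.9/10) = 15.49
Friis cascade:
  F = 1.300 + (5.117 − 1)/79.43 + (4.198 − 1)/18.37 = 1.526
NF = 10 log₁₀(1.526) = 1.84 dB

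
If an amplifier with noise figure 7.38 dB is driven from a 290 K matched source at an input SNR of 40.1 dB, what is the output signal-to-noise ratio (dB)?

By definition F = SNR_in/SNR_out, so in dB: SNR_out = SNR_in − NF
SNR_out = 40.1 − 7.38 = 32.72 dB

32.72 dB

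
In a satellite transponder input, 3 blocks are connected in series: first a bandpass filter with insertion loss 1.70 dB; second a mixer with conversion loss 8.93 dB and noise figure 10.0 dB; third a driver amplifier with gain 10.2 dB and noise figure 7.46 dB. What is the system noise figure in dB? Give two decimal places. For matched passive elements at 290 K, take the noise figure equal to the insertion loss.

Convert to linear (a loss of L dB is a gain of −L dB): F_i = 10^(NF_i/10), G_i = 10^(G_i,dB/10)
  Stage 1: F_1 = 10^(1.70/10) = 1.479, G_1 = 10^(−1.70/10) = 0.6761
  Stage 2: F_2 = 10^(10.0/10) = 10.00, G_2 = 10^(−8.93/10) = 0.1279
  Stage 3: F_3 = 10^(7.46/10) = 5.572, G_3 = 10^(10.2/10) = 10.47
Friis cascade:
  F = 1.479 + (10.00 − 1)/0.6761 + (5.572 − 1)/0.08650 = 67.65
NF = 10 log₁₀(67.65) = 18.30 dB

18.30 dB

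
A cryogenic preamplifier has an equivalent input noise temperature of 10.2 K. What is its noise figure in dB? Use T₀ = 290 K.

0.150 dB

F = 1 + T_e/T₀ = 1 + 10.2/290 = 1.03517
NF = 10 log₁₀(1.03517) = 0.150 dB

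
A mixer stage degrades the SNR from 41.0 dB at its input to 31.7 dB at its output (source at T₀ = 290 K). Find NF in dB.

9.3 dB

NF (dB) = SNR_in(dB) − SNR_out(dB) when the source is at T₀
NF = 41.0 − 31.7 = 9.3 dB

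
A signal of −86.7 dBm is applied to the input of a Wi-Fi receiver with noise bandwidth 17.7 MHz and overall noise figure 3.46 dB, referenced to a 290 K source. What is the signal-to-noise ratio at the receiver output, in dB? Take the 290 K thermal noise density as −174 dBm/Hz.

Noise floor: N = −174 + 10 log₁₀(B) + NF
10 log₁₀(1.77×10⁷) = 72.48 dB
N = −174 + 72.48 + 3.46 = −98.06 dBm
SNR = P_sig − N = −86.7 − (−98.06) = 11.36 dB → 11.4 dB

11.4 dB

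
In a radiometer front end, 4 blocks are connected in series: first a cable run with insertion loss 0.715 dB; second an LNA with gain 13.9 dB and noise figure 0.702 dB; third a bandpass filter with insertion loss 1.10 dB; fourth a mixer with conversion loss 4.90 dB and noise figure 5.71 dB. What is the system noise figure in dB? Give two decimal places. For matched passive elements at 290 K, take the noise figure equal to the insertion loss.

Convert to linear (a loss of L dB is a gain of −L dB): F_i = 10^(NF_i/10), G_i = 10^(G_i,dB/10)
  Stage 1: F_1 = 10^(0.715/10) = 1.179, G_1 = 10^(−0.715/10) = 0.8482
  Stage 2: F_2 = 10^(0.702/10) = 1.175, G_2 = 10^(13.9/10) = 24.55
  Stage 3: F_3 = 10^(1.10/10) = 1.288, G_3 = 10^(−1.10/10) = 0.7762
  Stage 4: F_4 = 10^(5.71/10) = 3.724, G_4 = 10^(−4.90/10) = 0.3236
Friis cascade:
  F = 1.179 + (1.175 − 1)/0.8482 + (1.288 − 1)/20.82 + (3.724 − 1)/16.16 = 1.568
NF = 10 log₁₀(1.568) = 1.95 dB

1.95 dB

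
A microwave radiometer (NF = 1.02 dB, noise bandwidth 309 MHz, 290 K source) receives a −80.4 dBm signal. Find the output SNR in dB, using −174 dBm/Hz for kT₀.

Noise floor: N = −174 + 10 log₁₀(B) + NF
10 log₁₀(3.09×10⁸) = 84.9 dB
N = −174 + 84.9 + 1.02 = −88.08 dBm
SNR = P_sig − N = −80.4 − (−88.08) = 7.68 dB → 7.7 dB

7.7 dB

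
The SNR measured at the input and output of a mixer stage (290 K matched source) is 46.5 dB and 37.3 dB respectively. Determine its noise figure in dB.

9.2 dB

NF (dB) = SNR_in(dB) − SNR_out(dB) when the source is at T₀
NF = 46.5 − 37.3 = 9.2 dB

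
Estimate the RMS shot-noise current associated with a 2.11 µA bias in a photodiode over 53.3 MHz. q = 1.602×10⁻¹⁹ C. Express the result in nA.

I_n = √(2qI·B)
2qI·B = 2 × 1.602×10⁻¹⁹ × 2.11×10⁻⁶ × 5.33×10⁷ = 3.60×10⁻¹⁷ A²
I_n = √(3.60×10⁻¹⁷) = 6.00×10⁻⁹ A = 6.00 nA

6.00 nA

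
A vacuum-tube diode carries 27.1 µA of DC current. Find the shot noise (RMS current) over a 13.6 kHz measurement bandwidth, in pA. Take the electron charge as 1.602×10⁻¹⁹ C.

I_n = √(2qI·B)
2qI·B = 2 × 1.602×10⁻¹⁹ × 2.71×10⁻⁵ × 1.36×10⁴ = 1.18×10⁻¹⁹ A²
I_n = √(1.18×10⁻¹⁹) = 3.44×10⁻¹⁰ A = 344 pA

344 pA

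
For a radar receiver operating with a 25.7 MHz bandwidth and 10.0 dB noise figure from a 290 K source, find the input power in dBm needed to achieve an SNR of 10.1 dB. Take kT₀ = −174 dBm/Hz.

−79.8 dBm

Sensitivity = −174 + 10 log₁₀(B) + NF + SNR_min
= −174 + 74.1 + 10.0 + 10.1
= −79.8 dBm → −79.8 dBm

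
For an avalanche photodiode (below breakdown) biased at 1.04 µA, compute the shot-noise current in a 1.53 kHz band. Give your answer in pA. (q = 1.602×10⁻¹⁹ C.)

I_n = √(2qI·B)
2qI·B = 2 × 1.602×10⁻¹⁹ × 1.04×10⁻⁶ × 1.53×10³ = 5.10×10⁻²² A²
I_n = √(5.10×10⁻²²) = 2.26×10⁻¹¹ A = 22.6 pA

22.6 pA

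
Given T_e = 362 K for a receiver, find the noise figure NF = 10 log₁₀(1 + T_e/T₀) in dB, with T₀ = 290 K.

3.52 dB

F = 1 + T_e/T₀ = 1 + 362/290 = 2.24828
NF = 10 log₁₀(2.24828) = 3.52 dB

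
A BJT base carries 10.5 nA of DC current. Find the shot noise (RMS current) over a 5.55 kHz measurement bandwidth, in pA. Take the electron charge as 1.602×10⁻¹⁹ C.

4.32 pA

I_n = √(2qI·B)
2qI·B = 2 × 1.602×10⁻¹⁹ × 1.05×10⁻⁸ × 5.55×10³ = 1.87×10⁻²³ A²
I_n = √(1.87×10⁻²³) = 4.32×10⁻¹² A = 4.32 pA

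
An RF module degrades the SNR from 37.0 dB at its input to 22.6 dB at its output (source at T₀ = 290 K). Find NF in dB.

NF (dB) = SNR_in(dB) − SNR_out(dB) when the source is at T₀
NF = 37.0 − 22.6 = 14.4 dB

14.4 dB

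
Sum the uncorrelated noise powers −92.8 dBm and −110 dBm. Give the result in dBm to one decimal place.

−92.7 dBm

Convert to linear, add, convert back:
P₁ = 5.25×10⁻¹³ W, P₂ = 1.00×10⁻¹⁴ W
P_tot = 5.35×10⁻¹³ W → 10 log₁₀(P_tot / 10⁻³) = −92.7 dBm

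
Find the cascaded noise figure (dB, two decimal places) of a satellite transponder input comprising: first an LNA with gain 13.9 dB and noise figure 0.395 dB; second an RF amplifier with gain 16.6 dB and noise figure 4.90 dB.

0.72 dB

Convert to linear (a loss of L dB is a gain of −L dB): F_i = 10^(NF_i/10), G_i = 10^(G_i,dB/10)
  Stage 1: F_1 = 10^(0.395/10) = 1.095, G_1 = 10^(13.9/10) = 24.55
  Stage 2: F_2 = 10^(4.90/10) = 3.090, G_2 = 10^(16.6/10) = 45.71
Friis cascade:
  F = 1.095 + (3.090 − 1)/24.55 = 1.180
NF = 10 log₁₀(1.180) = 0.72 dB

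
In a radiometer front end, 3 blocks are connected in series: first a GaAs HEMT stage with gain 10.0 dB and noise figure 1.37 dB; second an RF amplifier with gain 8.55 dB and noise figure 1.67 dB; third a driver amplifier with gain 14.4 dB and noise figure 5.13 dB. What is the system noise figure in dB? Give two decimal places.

1.61 dB

Convert to linear (a loss of L dB is a gain of −L dB): F_i = 10^(NF_i/10), G_i = 10^(G_i,dB/10)
  Stage 1: F_1 = 10^(1.37/10) = 1.371, G_1 = 10^(10.0/10) = 10.00
  Stage 2: F_2 = 10^(1.67/10) = 1.469, G_2 = 10^(8.55/10) = 7.161
  Stage 3: F_3 = 10^(5.13/10) = 3.258, G_3 = 10^(14.4/10) = 27.54
Friis cascade:
  F = 1.371 + (1.469 − 1)/10.00 + (3.258 − 1)/71.61 = 1.449
NF = 10 log₁₀(1.449) = 1.61 dB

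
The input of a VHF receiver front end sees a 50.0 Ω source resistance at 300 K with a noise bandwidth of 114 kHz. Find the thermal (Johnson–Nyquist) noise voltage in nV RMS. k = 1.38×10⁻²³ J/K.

V_n = √(4kTRB)
4kTRB = 4 × 1.38×10⁻²³ × 300 × 5.00×10¹ × 1.14×10⁵ = 9.44×10⁻¹⁴ V²
V_n = √(9.44×10⁻¹⁴) = 3.07×10⁻⁷ V = 307 nV

307 nV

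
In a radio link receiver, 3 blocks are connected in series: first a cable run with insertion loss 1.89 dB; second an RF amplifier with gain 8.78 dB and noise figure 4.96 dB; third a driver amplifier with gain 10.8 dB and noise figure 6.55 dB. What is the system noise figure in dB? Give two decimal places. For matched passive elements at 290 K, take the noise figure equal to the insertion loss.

Convert to linear (a loss of L dB is a gain of −L dB): F_i = 10^(NF_i/10), G_i = 10^(G_i,dB/10)
  Stage 1: F_1 = 10^(1.89/10) = 1.545, G_1 = 10^(−1.89/10) = 0.6471
  Stage 2: F_2 = 10^(4.96/10) = 3.133, G_2 = 10^(8.78/10) = 7.551
  Stage 3: F_3 = 10^(6.55/10) = 4.519, G_3 = 10^(10.8/10) = 12.02
Friis cascade:
  F = 1.545 + (3.133 − 1)/0.6471 + (4.519 − 1)/4.887 = 5.562
NF = 10 log₁₀(5.562) = 7.45 dB

7.45 dB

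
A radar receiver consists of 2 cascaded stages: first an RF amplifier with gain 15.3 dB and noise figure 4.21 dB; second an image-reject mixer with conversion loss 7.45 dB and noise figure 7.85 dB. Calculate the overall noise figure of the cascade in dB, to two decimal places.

4.45 dB

Convert to linear (a loss of L dB is a gain of −L dB): F_i = 10^(NF_i/10), G_i = 10^(G_i,dB/10)
  Stage 1: F_1 = 10^(4.21/10) = 2.636, G_1 = 10^(15.3/10) = 33.88
  Stage 2: F_2 = 10^(7.85/10) = 6.095, G_2 = 10^(−7.45/10) = 0.1799
Friis cascade:
  F = 2.636 + (6.095 − 1)/33.88 = 2.787
NF = 10 log₁₀(2.787) = 4.45 dB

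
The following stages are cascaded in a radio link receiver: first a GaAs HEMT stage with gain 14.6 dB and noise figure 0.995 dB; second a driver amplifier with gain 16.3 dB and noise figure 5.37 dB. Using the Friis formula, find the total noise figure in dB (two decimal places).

Convert to linear (a loss of L dB is a gain of −L dB): F_i = 10^(NF_i/10), G_i = 10^(G_i,dB/10)
  Stage 1: F_1 = 10^(0.995/10) = 1.257, G_1 = 10^(14.6/10) = 28.84
  Stage 2: F_2 = 10^(5.37/10) = 3.443, G_2 = 10^(16.3/10) = 42.66
Friis cascade:
  F = 1.257 + (3.443 − 1)/28.84 = 1.342
NF = 10 log₁₀(1.342) = 1.28 dB

1.28 dB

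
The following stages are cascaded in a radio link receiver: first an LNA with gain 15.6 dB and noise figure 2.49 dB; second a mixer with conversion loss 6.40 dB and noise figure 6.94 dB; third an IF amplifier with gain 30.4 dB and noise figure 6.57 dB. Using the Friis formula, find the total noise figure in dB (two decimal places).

Convert to linear (a loss of L dB is a gain of −L dB): F_i = 10^(NF_i/10), G_i = 10^(G_i,dB/10)
  Stage 1: F_1 = 10^(2.49/10) = 1.774, G_1 = 10^(15.6/10) = 36.31
  Stage 2: F_2 = 10^(6.94/10) = 4.943, G_2 = 10^(−6.40/10) = 0.2291
  Stage 3: F_3 = 10^(6.57/10) = 4.539, G_3 = 10^(30.4/10) = 1096
Friis cascade:
  F = 1.774 + (4.943 − 1)/36.31 + (4.539 − 1)/8.318 = 2.308
NF = 10 log₁₀(2.308) = 3.63 dB

3.63 dB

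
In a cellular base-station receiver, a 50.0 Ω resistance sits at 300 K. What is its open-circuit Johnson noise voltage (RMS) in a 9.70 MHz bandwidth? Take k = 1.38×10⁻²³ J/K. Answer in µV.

2.83 µV

V_n = √(4kTRB)
4kTRB = 4 × 1.38×10⁻²³ × 300 × 5.00×10¹ × 9.70×10⁶ = 8.03×10⁻¹² V²
V_n = √(8.03×10⁻¹²) = 2.83×10⁻⁶ V = 2.83 µV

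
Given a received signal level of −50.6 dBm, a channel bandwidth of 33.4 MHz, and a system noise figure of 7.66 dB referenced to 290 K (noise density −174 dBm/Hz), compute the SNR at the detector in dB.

40.5 dB

Noise floor: N = −174 + 10 log₁₀(B) + NF
10 log₁₀(3.34×10⁷) = 75.24 dB
N = −174 + 75.24 + 7.66 = −91.10 dBm
SNR = P_sig − N = −50.6 − (−91.10) = 40.50 dB → 40.5 dB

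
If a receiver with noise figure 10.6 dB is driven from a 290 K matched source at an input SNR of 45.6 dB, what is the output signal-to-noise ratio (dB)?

35.0 dB

By definition F = SNR_in/SNR_out, so in dB: SNR_out = SNR_in − NF
SNR_out = 45.6 − 10.6 = 35.0 dB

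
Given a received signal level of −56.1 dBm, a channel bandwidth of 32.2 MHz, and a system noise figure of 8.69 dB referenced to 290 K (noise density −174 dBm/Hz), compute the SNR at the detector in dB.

Noise floor: N = −174 + 10 log₁₀(B) + NF
10 log₁₀(3.22×10⁷) = 75.08 dB
N = −174 + 75.08 + 8.69 = −90.23 dBm
SNR = P_sig − N = −56.1 − (−90.23) = 34.13 dB → 34.1 dB

34.1 dB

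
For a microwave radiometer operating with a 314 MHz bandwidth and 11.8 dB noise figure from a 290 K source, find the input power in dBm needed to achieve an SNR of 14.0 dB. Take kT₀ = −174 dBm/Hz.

Sensitivity = −174 + 10 log₁₀(B) + NF + SNR_min
= −174 + 84.97 + 11.8 + 14.0
= −63.23 dBm → −63.2 dBm

−63.2 dBm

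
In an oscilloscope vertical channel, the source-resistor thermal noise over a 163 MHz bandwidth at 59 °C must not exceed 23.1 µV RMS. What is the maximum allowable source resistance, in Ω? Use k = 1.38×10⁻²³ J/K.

T = 59 °C + 273.15 = 332.15 K
Johnson–Nyquist: V_n = √(4kTRB) ⇒ R = V_n² / (4kTB)
4kTB = 4 × 1.38×10⁻²³ × 332.15 × 1.63×10⁸ = 2.99×10⁻¹²
R = (2.31×10⁻⁵)² / 2.99×10⁻¹² = 1.79×10² Ω = 179 Ω

179 Ω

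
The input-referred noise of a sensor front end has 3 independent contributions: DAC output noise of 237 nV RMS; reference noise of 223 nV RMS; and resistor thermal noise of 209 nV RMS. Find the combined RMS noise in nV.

387 nV

Uncorrelated sources add in power (mean-square): V_tot = √(ΣV_i²)
V_tot = √[(2.37×10⁻⁷)² + (2.23×10⁻⁷)² + (2.09×10⁻⁷)²] = 3.87×10⁻⁷ V = 387 nV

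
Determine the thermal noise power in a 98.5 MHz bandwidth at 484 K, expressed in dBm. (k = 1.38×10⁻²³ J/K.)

P_n = kTB = 1.38×10⁻²³ × 484 × 9.85×10⁷ = 6.58×10⁻¹³ W
In dBm: 10 log₁₀(6.58×10⁻¹³ / 10⁻³) = −91.8 dBm

−91.8 dBm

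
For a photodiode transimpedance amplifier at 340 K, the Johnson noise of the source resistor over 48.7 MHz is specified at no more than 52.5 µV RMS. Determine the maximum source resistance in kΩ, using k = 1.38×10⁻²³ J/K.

Johnson–Nyquist: V_n = √(4kTRB) ⇒ R = V_n² / (4kTB)
4kTB = 4 × 1.38×10⁻²³ × 340 × 4.87×10⁷ = 9.14×10⁻¹³
R = (5.25×10⁻⁵)² / 9.14×10⁻¹³ = 3.02×10³ Ω = 3.02 kΩ

3.02 kΩ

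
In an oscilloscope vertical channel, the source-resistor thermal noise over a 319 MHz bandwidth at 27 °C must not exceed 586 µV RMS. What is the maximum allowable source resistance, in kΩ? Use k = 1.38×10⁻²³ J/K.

T = 27 °C + 273.15 = 300.15 K
Johnson–Nyquist: V_n = √(4kTRB) ⇒ R = V_n² / (4kTB)
4kTB = 4 × 1.38×10⁻²³ × 300.15 × 3.19×10⁸ = 5.29×10⁻¹²
R = (5.86×10⁻⁴)² / 5.29×10⁻¹² = 6.50×10⁴ Ω = 65.0 kΩ

65.0 kΩ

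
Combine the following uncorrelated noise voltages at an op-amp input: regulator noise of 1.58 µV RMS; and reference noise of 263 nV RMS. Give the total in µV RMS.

Uncorrelated sources add in power (mean-square): V_tot = √(ΣV_i²)
V_tot = √[(1.58×10⁻⁶)² + (2.63×10⁻⁷)²] = 1.60×10⁻⁶ V = 1.60 µV

1.60 µV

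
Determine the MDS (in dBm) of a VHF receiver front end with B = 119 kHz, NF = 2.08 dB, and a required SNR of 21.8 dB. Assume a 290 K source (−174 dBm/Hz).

Sensitivity = −174 + 10 log₁₀(B) + NF + SNR_min
= −174 + 50.76 + 2.08 + 21.8
= −99.36 dBm → −99.4 dBm

−99.4 dBm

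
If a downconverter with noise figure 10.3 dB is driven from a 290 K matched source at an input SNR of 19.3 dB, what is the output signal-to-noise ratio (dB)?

By definition F = SNR_in/SNR_out, so in dB: SNR_out = SNR_in − NF
SNR_out = 19.3 − 10.3 = 9.0 dB

9.0 dB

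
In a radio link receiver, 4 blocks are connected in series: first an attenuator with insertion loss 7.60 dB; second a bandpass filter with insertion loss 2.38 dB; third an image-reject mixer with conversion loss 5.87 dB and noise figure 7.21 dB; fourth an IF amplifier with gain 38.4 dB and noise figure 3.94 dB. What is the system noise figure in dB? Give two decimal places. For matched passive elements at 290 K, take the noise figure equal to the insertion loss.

Convert to linear (a loss of L dB is a gain of −L dB): F_i = 10^(NF_i/10), G_i = 10^(G_i,dB/10)
  Stage 1: F_1 = 10^(7.60/10) = 5.754, G_1 = 10^(−7.60/10) = 0.1738
  Stage 2: F_2 = 10^(2.38/10) = 1.730, G_2 = 10^(−2.38/10) = 0.5781
  Stage 3: F_3 = 10^(7.21/10) = 5.260, G_3 = 10^(−5.87/10) = 0.2588
  Stage 4: F_4 = 10^(3.94/10) = 2.477, G_4 = 10^(38.4/10) = 6918
Friis cascade:
  F = 5.754 + (1.730 − 1)/0.1738 + (5.260 − 1)/0.1005 + (2.477 − 1)/0.02600 = 109.2
NF = 10 log₁₀(109.2) = 20.38 dB

20.38 dB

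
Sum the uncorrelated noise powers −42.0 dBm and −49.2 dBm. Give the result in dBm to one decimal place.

−41.2 dBm

Convert to linear, add, convert back:
P₁ = 6.31×10⁻⁸ W, P₂ = 1.20×10⁻⁸ W
P_tot = 7.51×10⁻⁸ W → 10 log₁₀(P_tot / 10⁻³) = −41.2 dBm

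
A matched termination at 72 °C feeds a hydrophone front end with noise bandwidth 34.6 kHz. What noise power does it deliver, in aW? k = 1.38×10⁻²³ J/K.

T = 72 °C + 273.15 = 345.15 K
P_n = kTB = 1.38×10⁻²³ × 345.15 × 3.46×10⁴ = 1.65×10⁻¹⁶ W = 165 aW

165 aW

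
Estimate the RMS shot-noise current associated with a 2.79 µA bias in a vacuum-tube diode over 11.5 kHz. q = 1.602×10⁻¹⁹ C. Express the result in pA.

101 pA

I_n = √(2qI·B)
2qI·B = 2 × 1.602×10⁻¹⁹ × 2.79×10⁻⁶ × 1.15×10⁴ = 1.03×10⁻²⁰ A²
I_n = √(1.03×10⁻²⁰) = 1.01×10⁻¹⁰ A = 101 pA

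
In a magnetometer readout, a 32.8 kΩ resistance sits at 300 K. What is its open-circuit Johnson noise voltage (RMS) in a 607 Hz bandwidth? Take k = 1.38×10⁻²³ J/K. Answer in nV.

574 nV

V_n = √(4kTRB)
4kTRB = 4 × 1.38×10⁻²³ × 300 × 3.28×10⁴ × 6.07×10² = 3.30×10⁻¹³ V²
V_n = √(3.30×10⁻¹³) = 5.74×10⁻⁷ V = 574 nV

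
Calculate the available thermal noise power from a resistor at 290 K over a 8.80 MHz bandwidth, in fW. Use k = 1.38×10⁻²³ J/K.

35.2 fW

P_n = kTB = 1.38×10⁻²³ × 290 × 8.80×10⁶ = 3.52×10⁻¹⁴ W = 35.2 fW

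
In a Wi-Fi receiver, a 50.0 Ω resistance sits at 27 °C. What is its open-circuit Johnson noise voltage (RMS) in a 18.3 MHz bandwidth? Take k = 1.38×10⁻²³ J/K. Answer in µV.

3.89 µV

T = 27 °C + 273.15 = 300.15 K
V_n = √(4kTRB)
4kTRB = 4 × 1.38×10⁻²³ × 300.15 × 5.00×10¹ × 1.83×10⁷ = 1.52×10⁻¹¹ V²
V_n = √(1.52×10⁻¹¹) = 3.89×10⁻⁶ V = 3.89 µV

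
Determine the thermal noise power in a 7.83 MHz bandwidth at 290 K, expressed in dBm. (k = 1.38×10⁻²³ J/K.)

−105.0 dBm

P_n = kTB = 1.38×10⁻²³ × 290 × 7.83×10⁶ = 3.13×10⁻¹⁴ W
In dBm: 10 log₁₀(3.13×10⁻¹⁴ / 10⁻³) = −105.0 dBm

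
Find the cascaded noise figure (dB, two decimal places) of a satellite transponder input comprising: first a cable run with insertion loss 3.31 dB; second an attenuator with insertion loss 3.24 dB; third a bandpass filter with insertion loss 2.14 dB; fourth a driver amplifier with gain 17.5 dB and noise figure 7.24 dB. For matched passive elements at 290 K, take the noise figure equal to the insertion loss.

Convert to linear (a loss of L dB is a gain of −L dB): F_i = 10^(NF_i/10), G_i = 10^(G_i,dB/10)
  Stage 1: F_1 = 10^(3.31/10) = 2.143, G_1 = 10^(−3.31/10) = 0.4667
  Stage 2: F_2 = 10^(3.24/10) = 2.109, G_2 = 10^(−3.24/10) = 0.4742
  Stage 3: F_3 = 10^(2.14/10) = 1.637, G_3 = 10^(−2.14/10) = 0.6109
  Stage 4: F_4 = 10^(7.24/10) = 5.297, G_4 = 10^(17.5/10) = 56.23
Friis cascade:
  F = 2.143 + (2.109 − 1)/0.4667 + (1.637 − 1)/0.2213 + (5.297 − 1)/0.1352 = 39.17
NF = 10 log₁₀(39.17) = 15.93 dB

15.93 dB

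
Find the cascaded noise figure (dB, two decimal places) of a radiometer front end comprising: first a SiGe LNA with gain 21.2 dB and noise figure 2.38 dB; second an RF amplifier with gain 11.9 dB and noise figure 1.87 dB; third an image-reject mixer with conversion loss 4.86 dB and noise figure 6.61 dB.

2.39 dB

Convert to linear (a loss of L dB is a gain of −L dB): F_i = 10^(NF_i/10), G_i = 10^(G_i,dB/10)
  Stage 1: F_1 = 10^(2.38/10) = 1.730, G_1 = 10^(21.2/10) = 131.8
  Stage 2: F_2 = 10^(1.87/10) = 1.538, G_2 = 10^(11.9/10) = 15.49
  Stage 3: F_3 = 10^(6.61/10) = 4.581, G_3 = 10^(−4.86/10) = 0.3266
Friis cascade:
  F = 1.730 + (1.538 − 1)/131.8 + (4.581 − 1)/2042 = 1.736
NF = 10 log₁₀(1.736) = 2.39 dB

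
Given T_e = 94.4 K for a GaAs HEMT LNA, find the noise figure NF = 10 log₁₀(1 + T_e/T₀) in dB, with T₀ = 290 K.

1.22 dB

F = 1 + T_e/T₀ = 1 + 94.4/290 = 1.32552
NF = 10 log₁₀(1.32552) = 1.22 dB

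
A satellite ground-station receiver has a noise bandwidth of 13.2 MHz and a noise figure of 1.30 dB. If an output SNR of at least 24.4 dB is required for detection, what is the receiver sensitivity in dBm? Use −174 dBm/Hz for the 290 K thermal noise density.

Sensitivity = −174 + 10 log₁₀(B) + NF + SNR_min
= −174 + 71.21 + 1.30 + 24.4
= −77.09 dBm → −77.1 dBm

−77.1 dBm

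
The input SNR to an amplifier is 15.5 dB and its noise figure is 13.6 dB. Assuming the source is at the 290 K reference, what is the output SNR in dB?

1.9 dB

By definition F = SNR_in/SNR_out, so in dB: SNR_out = SNR_in − NF
SNR_out = 15.5 − 13.6 = 1.9 dB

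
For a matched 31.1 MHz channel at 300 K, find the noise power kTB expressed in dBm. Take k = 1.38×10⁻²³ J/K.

P_n = kTB = 1.38×10⁻²³ × 300 × 3.11×10⁷ = 1.29×10⁻¹³ W
In dBm: 10 log₁₀(1.29×10⁻¹³ / 10⁻³) = −98.9 dBm

−98.9 dBm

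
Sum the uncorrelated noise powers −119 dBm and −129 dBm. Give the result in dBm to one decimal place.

Convert to linear, add, convert back:
P₁ = 1.26×10⁻¹⁵ W, P₂ = 1.26×10⁻¹⁶ W
P_tot = 1.38×10⁻¹⁵ W → 10 log₁₀(P_tot / 10⁻³) = −118.6 dBm

−118.6 dBm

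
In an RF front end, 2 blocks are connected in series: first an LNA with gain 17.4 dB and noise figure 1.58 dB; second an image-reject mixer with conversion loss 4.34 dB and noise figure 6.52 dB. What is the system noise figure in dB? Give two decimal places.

Convert to linear (a loss of L dB is a gain of −L dB): F_i = 10^(NF_i/10), G_i = 10^(G_i,dB/10)
  Stage 1: F_1 = 10^(1.58/10) = 1.439, G_1 = 10^(17.4/10) = 54.95
  Stage 2: F_2 = 10^(6.52/10) = 4.487, G_2 = 10^(−4.34/10) = 0.3681
Friis cascade:
  F = 1.439 + (4.487 − 1)/54.95 = 1.502
NF = 10 log₁₀(1.502) = 1.77 dB

1.77 dB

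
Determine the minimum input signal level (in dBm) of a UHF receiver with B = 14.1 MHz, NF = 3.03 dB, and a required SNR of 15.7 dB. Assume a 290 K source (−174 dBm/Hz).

Sensitivity = −174 + 10 log₁₀(B) + NF + SNR_min
= −174 + 71.49 + 3.03 + 15.7
= −83.78 dBm → −83.8 dBm

−83.8 dBm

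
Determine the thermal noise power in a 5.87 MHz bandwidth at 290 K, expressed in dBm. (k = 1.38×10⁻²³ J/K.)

−106.3 dBm

P_n = kTB = 1.38×10⁻²³ × 290 × 5.87×10⁶ = 2.35×10⁻¹⁴ W
In dBm: 10 log₁₀(2.35×10⁻¹⁴ / 10⁻³) = −106.3 dBm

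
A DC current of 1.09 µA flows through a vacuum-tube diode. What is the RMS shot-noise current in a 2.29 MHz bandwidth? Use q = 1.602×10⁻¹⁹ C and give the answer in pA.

I_n = √(2qI·B)
2qI·B = 2 × 1.602×10⁻¹⁹ × 1.09×10⁻⁶ × 2.29×10⁶ = 8.00×10⁻¹⁹ A²
I_n = √(8.00×10⁻¹⁹) = 8.94×10⁻¹⁰ A = 894 pA

894 pA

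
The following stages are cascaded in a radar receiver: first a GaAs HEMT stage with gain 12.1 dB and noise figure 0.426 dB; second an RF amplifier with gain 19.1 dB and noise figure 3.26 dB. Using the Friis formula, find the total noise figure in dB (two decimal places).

0.69 dB

Convert to linear (a loss of L dB is a gain of −L dB): F_i = 10^(NF_i/10), G_i = 10^(G_i,dB/10)
  Stage 1: F_1 = 10^(0.426/10) = 1.103, G_1 = 10^(12.1/10) = 16.22
  Stage 2: F_2 = 10^(3.26/10) = 2.118, G_2 = 10^(19.1/10) = 81.28
Friis cascade:
  F = 1.103 + (2.118 − 1)/16.22 = 1.172
NF = 10 log₁₀(1.172) = 0.69 dB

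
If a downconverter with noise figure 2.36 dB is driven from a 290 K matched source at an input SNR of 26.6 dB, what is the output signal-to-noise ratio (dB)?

24.24 dB

By definition F = SNR_in/SNR_out, so in dB: SNR_out = SNR_in − NF
SNR_out = 26.6 − 2.36 = 24.24 dB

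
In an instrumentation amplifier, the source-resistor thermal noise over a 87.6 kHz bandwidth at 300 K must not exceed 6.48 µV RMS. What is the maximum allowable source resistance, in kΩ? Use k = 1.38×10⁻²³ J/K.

Johnson–Nyquist: V_n = √(4kTRB) ⇒ R = V_n² / (4kTB)
4kTB = 4 × 1.38×10⁻²³ × 300 × 8.76×10⁴ = 1.45×10⁻¹⁵
R = (6.48×10⁻⁶)² / 1.45×10⁻¹⁵ = 2.89×10⁴ Ω = 28.9 kΩ

28.9 kΩ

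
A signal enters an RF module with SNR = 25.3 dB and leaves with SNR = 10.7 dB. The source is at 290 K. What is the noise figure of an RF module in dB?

NF (dB) = SNR_in(dB) − SNR_out(dB) when the source is at T₀
NF = 25.3 − 10.7 = 14.6 dB

14.6 dB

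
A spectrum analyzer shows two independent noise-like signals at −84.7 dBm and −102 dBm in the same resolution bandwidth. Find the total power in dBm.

Convert to linear, add, convert back:
P₁ = 3.39×10⁻¹² W, P₂ = 6.31×10⁻¹⁴ W
P_tot = 3.45×10⁻¹² W → 10 log₁₀(P_tot / 10⁻³) = −84.6 dBm

−84.6 dBm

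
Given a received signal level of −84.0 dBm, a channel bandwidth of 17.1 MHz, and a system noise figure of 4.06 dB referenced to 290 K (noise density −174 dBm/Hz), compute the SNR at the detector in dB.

Noise floor: N = −174 + 10 log₁₀(B) + NF
10 log₁₀(1.71×10⁷) = 72.33 dB
N = −174 + 72.33 + 4.06 = −97.61 dBm
SNR = P_sig − N = −84.0 − (−97.61) = 13.61 dB → 13.6 dB

13.6 dB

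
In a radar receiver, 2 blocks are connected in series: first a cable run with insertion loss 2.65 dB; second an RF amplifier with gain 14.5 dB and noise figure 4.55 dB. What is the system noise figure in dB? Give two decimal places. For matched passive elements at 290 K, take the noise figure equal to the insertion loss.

7.20 dB

Convert to linear (a loss of L dB is a gain of −L dB): F_i = 10^(NF_i/10), G_i = 10^(G_i,dB/10)
  Stage 1: F_1 = 10^(2.65/10) = 1.841, G_1 = 10^(−2.65/10) = 0.5433
  Stage 2: F_2 = 10^(4.55/10) = 2.851, G_2 = 10^(14.5/10) = 28.18
Friis cascade:
  F = 1.841 + (2.851 − 1)/0.5433 = 5.248
NF = 10 log₁₀(5.248) = 7.20 dB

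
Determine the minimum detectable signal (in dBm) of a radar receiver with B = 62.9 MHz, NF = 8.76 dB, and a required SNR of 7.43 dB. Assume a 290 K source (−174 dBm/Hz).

−79.8 dBm

Sensitivity = −174 + 10 log₁₀(B) + NF + SNR_min
= −174 + 77.99 + 8.76 + 7.43
= −79.82 dBm → −79.8 dBm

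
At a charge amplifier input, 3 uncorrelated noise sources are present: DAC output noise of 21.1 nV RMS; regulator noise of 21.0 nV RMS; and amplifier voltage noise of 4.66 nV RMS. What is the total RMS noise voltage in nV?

30.1 nV

Uncorrelated sources add in power (mean-square): V_tot = √(ΣV_i²)
V_tot = √[(2.11×10⁻⁸)² + (2.10×10⁻⁸)² + (4.66×10⁻⁹)²] = 3.01×10⁻⁸ V = 30.1 nV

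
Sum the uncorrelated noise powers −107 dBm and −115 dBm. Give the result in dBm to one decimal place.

−106.4 dBm

Convert to linear, add, convert back:
P₁ = 2.00×10⁻¹⁴ W, P₂ = 3.16×10⁻¹⁵ W
P_tot = 2.31×10⁻¹⁴ W → 10 log₁₀(P_tot / 10⁻³) = −106.4 dBm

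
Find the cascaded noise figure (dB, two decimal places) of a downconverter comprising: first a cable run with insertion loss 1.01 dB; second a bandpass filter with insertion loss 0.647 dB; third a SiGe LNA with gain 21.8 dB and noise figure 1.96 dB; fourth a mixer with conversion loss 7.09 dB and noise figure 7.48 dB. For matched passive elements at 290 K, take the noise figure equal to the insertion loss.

3.70 dB

Convert to linear (a loss of L dB is a gain of −L dB): F_i = 10^(NF_i/10), G_i = 10^(G_i,dB/10)
  Stage 1: F_1 = 10^(1.01/10) = 1.262, G_1 = 10^(−1.01/10) = 0.7925
  Stage 2: F_2 = 10^(0.647/10) = 1.161, G_2 = 10^(−0.647/10) = 0.8616
  Stage 3: F_3 = 10^(1.96/10) = 1.570, G_3 = 10^(21.8/10) = 151.4
  Stage 4: F_4 = 10^(7.48/10) = 5.598, G_4 = 10^(−7.09/10) = 0.1954
Friis cascade:
  F = 1.262 + (1.161 − 1)/0.7925 + (1.570 − 1)/0.6828 + (5.598 − 1)/103.3 = 2.344
NF = 10 log₁₀(2.344) = 3.70 dB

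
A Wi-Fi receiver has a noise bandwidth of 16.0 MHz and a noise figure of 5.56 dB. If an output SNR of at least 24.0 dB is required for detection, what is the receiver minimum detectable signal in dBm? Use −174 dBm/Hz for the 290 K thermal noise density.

−72.4 dBm

Sensitivity = −174 + 10 log₁₀(B) + NF + SNR_min
= −174 + 72.04 + 5.56 + 24.0
= −72.40 dBm → −72.4 dBm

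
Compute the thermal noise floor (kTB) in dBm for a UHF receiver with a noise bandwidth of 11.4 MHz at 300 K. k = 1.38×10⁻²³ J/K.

−103.3 dBm

P_n = kTB = 1.38×10⁻²³ × 300 × 1.14×10⁷ = 4.72×10⁻¹⁴ W
In dBm: 10 log₁₀(4.72×10⁻¹⁴ / 10⁻³) = −103.3 dBm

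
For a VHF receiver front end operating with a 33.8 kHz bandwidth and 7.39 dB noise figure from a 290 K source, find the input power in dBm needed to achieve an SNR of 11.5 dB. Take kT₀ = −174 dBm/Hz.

−109.8 dBm

Sensitivity = −174 + 10 log₁₀(B) + NF + SNR_min
= −174 + 45.29 + 7.39 + 11.5
= −109.82 dBm → −109.8 dBm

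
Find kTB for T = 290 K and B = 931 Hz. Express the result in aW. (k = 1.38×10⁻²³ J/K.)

P_n = kTB = 1.38×10⁻²³ × 290 × 9.31×10² = 3.73×10⁻¹⁸ W = 3.73 aW

3.73 aW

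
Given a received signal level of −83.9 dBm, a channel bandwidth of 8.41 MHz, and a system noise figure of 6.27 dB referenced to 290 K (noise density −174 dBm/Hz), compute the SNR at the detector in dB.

14.6 dB

Noise floor: N = −174 + 10 log₁₀(B) + NF
10 log₁₀(8.41×10⁶) = 69.25 dB
N = −174 + 69.25 + 6.27 = −98.48 dBm
SNR = P_sig − N = −83.9 − (−98.48) = 14.58 dB → 14.6 dB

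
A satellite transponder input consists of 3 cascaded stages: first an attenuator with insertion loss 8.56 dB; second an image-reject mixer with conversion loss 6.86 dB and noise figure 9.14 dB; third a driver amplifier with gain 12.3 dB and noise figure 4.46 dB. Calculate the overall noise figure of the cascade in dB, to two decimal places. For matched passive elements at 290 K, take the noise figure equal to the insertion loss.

20.84 dB

Convert to linear (a loss of L dB is a gain of −L dB): F_i = 10^(NF_i/10), G_i = 10^(G_i,dB/10)
  Stage 1: F_1 = 10^(8.56/10) = 7.178, G_1 = 10^(−8.56/10) = 0.1393
  Stage 2: F_2 = 10^(9.14/10) = 8.204, G_2 = 10^(−6.86/10) = 0.2061
  Stage 3: F_3 = 10^(4.46/10) = 2.793, G_3 = 10^(12.3/10) = 16.98
Friis cascade:
  F = 7.178 + (8.204 − 1)/0.1393 + (2.793 − 1)/0.02871 = 121.3
NF = 10 log₁₀(121.3) = 20.84 dB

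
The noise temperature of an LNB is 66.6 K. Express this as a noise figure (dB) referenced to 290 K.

0.898 dB

F = 1 + T_e/T₀ = 1 + 66.6/290 = 1.22966
NF = 10 log₁₀(1.22966) = 0.898 dB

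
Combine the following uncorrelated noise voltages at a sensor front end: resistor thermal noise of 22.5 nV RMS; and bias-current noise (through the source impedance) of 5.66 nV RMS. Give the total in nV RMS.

Uncorrelated sources add in power (mean-square): V_tot = √(ΣV_i²)
V_tot = √[(2.25×10⁻⁸)² + (5.66×10⁻⁹)²] = 2.32×10⁻⁸ V = 23.2 nV

23.2 nV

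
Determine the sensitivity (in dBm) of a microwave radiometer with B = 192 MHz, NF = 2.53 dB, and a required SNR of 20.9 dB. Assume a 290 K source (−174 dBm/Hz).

−67.7 dBm

Sensitivity = −174 + 10 log₁₀(B) + NF + SNR_min
= −174 + 82.83 + 2.53 + 20.9
= −67.74 dBm → −67.7 dBm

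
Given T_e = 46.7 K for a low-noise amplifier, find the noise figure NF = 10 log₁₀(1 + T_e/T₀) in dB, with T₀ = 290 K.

0.648 dB

F = 1 + T_e/T₀ = 1 + 46.7/290 = 1.16103
NF = 10 log₁₀(1.16103) = 0.648 dB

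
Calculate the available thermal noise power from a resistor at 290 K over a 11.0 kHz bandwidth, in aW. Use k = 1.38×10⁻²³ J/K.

P_n = kTB = 1.38×10⁻²³ × 290 × 1.10×10⁴ = 4.40×10⁻¹⁷ W = 44.0 aW

44.0 aW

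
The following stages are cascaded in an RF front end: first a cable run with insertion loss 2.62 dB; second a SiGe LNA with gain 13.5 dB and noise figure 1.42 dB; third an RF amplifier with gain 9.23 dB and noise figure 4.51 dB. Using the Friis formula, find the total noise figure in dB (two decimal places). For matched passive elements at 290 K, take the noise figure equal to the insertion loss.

4.29 dB

Convert to linear (a loss of L dB is a gain of −L dB): F_i = 10^(NF_i/10), G_i = 10^(G_i,dB/10)
  Stage 1: F_1 = 10^(2.62/10) = 1.828, G_1 = 10^(−2.62/10) = 0.5470
  Stage 2: F_2 = 10^(1.42/10) = 1.387, G_2 = 10^(13.5/10) = 22.39
  Stage 3: F_3 = 10^(4.51/10) = 2.825, G_3 = 10^(9.23/10) = 8.375
Friis cascade:
  F = 1.828 + (1.387 − 1)/0.5470 + (2.825 − 1)/12.25 = 2.684
NF = 10 log₁₀(2.684) = 4.29 dB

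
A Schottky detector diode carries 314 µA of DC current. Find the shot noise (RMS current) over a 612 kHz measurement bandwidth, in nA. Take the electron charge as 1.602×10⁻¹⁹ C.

I_n = √(2qI·B)
2qI·B = 2 × 1.602×10⁻¹⁹ × 3.14×10⁻⁴ × 6.12×10⁵ = 6.16×10⁻¹⁷ A²
I_n = √(6.16×10⁻¹⁷) = 7.85×10⁻⁹ A = 7.85 nA

7.85 nA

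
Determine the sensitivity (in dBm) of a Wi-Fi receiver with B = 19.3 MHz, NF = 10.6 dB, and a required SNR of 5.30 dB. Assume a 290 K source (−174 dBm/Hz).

−85.2 dBm

Sensitivity = −174 + 10 log₁₀(B) + NF + SNR_min
= −174 + 72.86 + 10.6 + 5.30
= −85.24 dBm → −85.2 dBm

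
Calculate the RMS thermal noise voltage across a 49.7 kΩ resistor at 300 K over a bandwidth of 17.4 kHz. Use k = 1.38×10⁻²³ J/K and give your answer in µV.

V_n = √(4kTRB)
4kTRB = 4 × 1.38×10⁻²³ × 300 × 4.97×10⁴ × 1.74×10⁴ = 1.43×10⁻¹¹ V²
V_n = √(1.43×10⁻¹¹) = 3.78×10⁻⁶ V = 3.78 µV

3.78 µV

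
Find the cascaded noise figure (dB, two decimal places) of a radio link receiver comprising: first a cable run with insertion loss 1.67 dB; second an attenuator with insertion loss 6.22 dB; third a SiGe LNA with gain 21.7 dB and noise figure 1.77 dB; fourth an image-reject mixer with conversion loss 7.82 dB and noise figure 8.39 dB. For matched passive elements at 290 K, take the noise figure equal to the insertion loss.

9.77 dB

Convert to linear (a loss of L dB is a gain of −L dB): F_i = 10^(NF_i/10), G_i = 10^(G_i,dB/10)
  Stage 1: F_1 = 10^(1.67/10) = 1.469, G_1 = 10^(−1.67/10) = 0.6808
  Stage 2: F_2 = 10^(6.22/10) = 4.188, G_2 = 10^(−6.22/10) = 0.2388
  Stage 3: F_3 = 10^(1.77/10) = 1.503, G_3 = 10^(21.7/10) = 147.9
  Stage 4: F_4 = 10^(8.39/10) = 6.902, G_4 = 10^(−7.82/10) = 0.1652
Friis cascade:
  F = 1.469 + (4.188 − 1)/0.6808 + (1.503 − 1)/0.1626 + (6.902 − 1)/24.04 = 9.492
NF = 10 log₁₀(9.492) = 9.77 dB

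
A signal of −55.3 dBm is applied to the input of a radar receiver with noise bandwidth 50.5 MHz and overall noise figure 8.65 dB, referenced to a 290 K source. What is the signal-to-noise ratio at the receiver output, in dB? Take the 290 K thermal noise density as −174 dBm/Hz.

Noise floor: N = −174 + 10 log₁₀(B) + NF
10 log₁₀(5.05×10⁷) = 77.03 dB
N = −174 + 77.03 + 8.65 = −88.32 dBm
SNR = P_sig − N = −55.3 − (−88.32) = 33.02 dB → 33.0 dB

33.0 dB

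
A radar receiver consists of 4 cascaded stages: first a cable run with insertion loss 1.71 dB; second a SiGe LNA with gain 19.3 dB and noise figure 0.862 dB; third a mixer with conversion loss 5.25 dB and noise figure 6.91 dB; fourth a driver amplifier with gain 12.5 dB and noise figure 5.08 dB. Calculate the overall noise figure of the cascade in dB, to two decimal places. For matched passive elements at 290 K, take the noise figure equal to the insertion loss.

Convert to linear (a loss of L dB is a gain of −L dB): F_i = 10^(NF_i/10), G_i = 10^(G_i,dB/10)
  Stage 1: F_1 = 10^(1.71/10) = 1.483, G_1 = 10^(−1.71/10) = 0.6745
  Stage 2: F_2 = 10^(0.862/10) = 1.220, G_2 = 10^(19.3/10) = 85.11
  Stage 3: F_3 = 10^(6.91/10) = 4.909, G_3 = 10^(−5.25/10) = 0.2985
  Stage 4: F_4 = 10^(5.08/10) = 3.221, G_4 = 10^(12.5/10) = 17.78
Friis cascade:
  F = 1.483 + (1.220 − 1)/0.6745 + (4.909 − 1)/57.41 + (3.221 − 1)/17.14 = 2.006
NF = 10 log₁₀(2.006) = 3.02 dB

3.02 dB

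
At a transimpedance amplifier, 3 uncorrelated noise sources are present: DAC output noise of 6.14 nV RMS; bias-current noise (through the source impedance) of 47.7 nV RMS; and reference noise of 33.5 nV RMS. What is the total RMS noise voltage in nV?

Uncorrelated sources add in power (mean-square): V_tot = √(ΣV_i²)
V_tot = √[(6.14×10⁻⁹)² + (4.77×10⁻⁸)² + (3.35×10⁻⁸)²] = 5.86×10⁻⁸ V = 58.6 nV

58.6 nV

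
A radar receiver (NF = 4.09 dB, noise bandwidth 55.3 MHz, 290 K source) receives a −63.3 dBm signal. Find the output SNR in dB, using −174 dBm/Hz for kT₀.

Noise floor: N = −174 + 10 log₁₀(B) + NF
10 log₁₀(5.53×10⁷) = 77.43 dB
N = −174 + 77.43 + 4.09 = −92.48 dBm
SNR = P_sig − N = −63.3 − (−92.48) = 29.18 dB → 29.2 dB

29.2 dB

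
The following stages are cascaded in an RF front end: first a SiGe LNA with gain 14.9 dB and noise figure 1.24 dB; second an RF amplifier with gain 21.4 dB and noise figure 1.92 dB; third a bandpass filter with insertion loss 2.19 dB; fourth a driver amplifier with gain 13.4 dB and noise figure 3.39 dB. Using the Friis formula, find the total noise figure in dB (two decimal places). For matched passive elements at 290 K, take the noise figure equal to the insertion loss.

1.30 dB

Convert to linear (a loss of L dB is a gain of −L dB): F_i = 10^(NF_i/10), G_i = 10^(G_i,dB/10)
  Stage 1: F_1 = 10^(1.24/10) = 1.330, G_1 = 10^(14.9/10) = 30.90
  Stage 2: F_2 = 10^(1.92/10) = 1.556, G_2 = 10^(21.4/10) = 138.0
  Stage 3: F_3 = 10^(2.19/10) = 1.656, G_3 = 10^(−2.19/10) = 0.6039
  Stage 4: F_4 = 10^(3.39/10) = 2.183, G_4 = 10^(13.4/10) = 21.88
Friis cascade:
  F = 1.330 + (1.556 − 1)/30.90 + (1.656 − 1)/4266 + (2.183 − 1)/2576 = 1.349
NF = 10 log₁₀(1.349) = 1.30 dB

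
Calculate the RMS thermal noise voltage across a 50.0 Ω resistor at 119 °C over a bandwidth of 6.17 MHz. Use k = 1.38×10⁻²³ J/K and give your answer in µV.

2.58 µV

T = 119 °C + 273.15 = 392.15 K
V_n = √(4kTRB)
4kTRB = 4 × 1.38×10⁻²³ × 392.15 × 5.00×10¹ × 6.17×10⁶ = 6.68×10⁻¹² V²
V_n = √(6.68×10⁻¹²) = 2.58×10⁻⁶ V = 2.58 µV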